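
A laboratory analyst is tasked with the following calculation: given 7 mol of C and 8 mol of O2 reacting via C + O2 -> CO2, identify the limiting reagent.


Mole ratio available / coefficient:
  C: 7/1 = 7.000
  O2: 8/1 = 8.000
Smaller ratio is limiting.

C


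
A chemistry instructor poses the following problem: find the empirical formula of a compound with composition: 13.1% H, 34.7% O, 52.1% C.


Assume 100 g sample. Moles of each element:
  H: 13.1/1.008 = 12.996 mol
  O: 34.7/16.0 = 2.169 mol
  C: 52.1/12.01 = 4.338 mol
Divide by smallest (2.169):
  H: 12.996/2.169 = 5.99
  O: 2.169/2.169 = 1.0
  C: 4.338/2.169 = 2.0
Empirical formula: C2H6O

C2H6O


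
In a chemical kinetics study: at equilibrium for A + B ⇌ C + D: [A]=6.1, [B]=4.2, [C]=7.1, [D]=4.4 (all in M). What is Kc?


Kc = [C][D]/([A][B])
= (7.1^1 × 4.4^1)/(6.1^1 × 4.2^1)
= 31.24/25.62
= 1.219

1.219


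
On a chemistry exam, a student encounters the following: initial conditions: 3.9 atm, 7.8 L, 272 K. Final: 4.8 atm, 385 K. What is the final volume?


P1V1/T1 = P2V2/T2
V2 = P1V1T2/(T1P2)
= 3.9×7.8×385/(272×4.8)
= 8.97 L

8.97 L


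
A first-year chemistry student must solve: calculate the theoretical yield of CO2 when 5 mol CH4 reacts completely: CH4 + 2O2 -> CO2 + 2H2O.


Mole ratio CO2:CH4 = 1:1
n(CO2) = 5 × 1/1 = 5.000 mol
mass = 5.000 × 44.01 = 220.05 g

220.05 g


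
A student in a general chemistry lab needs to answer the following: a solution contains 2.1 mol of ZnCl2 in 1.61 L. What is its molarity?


M = n/V = 2.1/1.61 = 1.304 mol/L

1.304 M


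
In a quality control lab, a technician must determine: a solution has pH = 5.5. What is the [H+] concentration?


[H+] = 10^(-pH) = 10^(-5.5)
= 3.16×10^-6 M

3.16×10^-6 M


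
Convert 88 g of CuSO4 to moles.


M(CuSO4) = 159.62 g/mol
n = mass/M = 88/159.62 = 0.5513 mol

0.5513 mol


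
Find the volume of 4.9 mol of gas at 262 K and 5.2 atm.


PV = nRT  (R = 0.08206 L·atm/(mol·K))
V = nRT/P = 4.9×0.08206×262/5.2
= 20.259 L

20.259 L


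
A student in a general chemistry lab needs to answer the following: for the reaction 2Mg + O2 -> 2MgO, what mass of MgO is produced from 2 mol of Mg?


Mole ratio MgO:Mg = 2:2
n(MgO) = 2 × 2/2 = 2.000 mol
mass = 2.000 × 40.31 = 80.62 g

80.62 g


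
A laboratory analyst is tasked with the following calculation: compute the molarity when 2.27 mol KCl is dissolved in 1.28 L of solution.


M = n/V = 2.27/1.28 = 1.773 mol/L

1.773 M


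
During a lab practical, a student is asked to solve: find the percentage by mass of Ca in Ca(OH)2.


M(Ca(OH)2) = 1×40.08 + 2×16.0 + 2×1.008 = 74.096 g/mol
Mass of Ca = 1 × 40.08 = 40.08 g/mol
% Ca = 40.08/74.096 × 100 = 54.09%

54.09%


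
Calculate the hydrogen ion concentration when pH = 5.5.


[H+] = 10^(-pH) = 10^(-5.5)
= 3.16×10^-6 M

3.16×10^-6 M


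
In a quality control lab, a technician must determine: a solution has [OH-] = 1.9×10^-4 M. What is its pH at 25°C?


pOH = -log10([OH-]) = -log10(1.9×10^-4)
= 4 - log10(1.9) = 3.72
pH = 14 - pOH = 14 - 3.72 = 10.28

10.28


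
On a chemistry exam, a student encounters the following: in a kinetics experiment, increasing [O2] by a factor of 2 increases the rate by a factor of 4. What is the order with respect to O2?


rate ∝ [O2]^n
2^n = 4 → n = 2
Order in O2: 2

2


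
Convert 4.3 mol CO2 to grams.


M(CO2) = 44.01 g/mol
mass = n × M = 4.3 × 44.01 = 189.24 g

189.24 g


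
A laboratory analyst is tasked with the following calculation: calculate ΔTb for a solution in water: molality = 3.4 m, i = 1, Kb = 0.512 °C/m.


ΔTb = Kb × m × i
= 0.512 × 3.4 × 1
= 1.7408 °C

1.7408 °C


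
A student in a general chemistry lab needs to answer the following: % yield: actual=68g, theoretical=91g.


% yield = actual/theoretical × 100
= 68/91 × 100
= 74.73%

74.73%


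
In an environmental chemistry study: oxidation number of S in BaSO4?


(+2) + x + 4(-2) = 0, so x = +6
Oxidation number: +6

+6


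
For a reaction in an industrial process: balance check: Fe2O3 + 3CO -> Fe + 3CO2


Equation: Fe2O3 + 3CO -> Fe + 3CO2
Check atoms: C: 3=3, Fe: 2≠1, O: 6=6
Not balanced

No, not balanced


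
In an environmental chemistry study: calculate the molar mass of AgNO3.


M(AgNO3) = 1×107.87 + 1×14.01 + 3×16.0
= 107.87 + 14.01 + 48.0
= 169.88 g/mol

169.88 g/mol


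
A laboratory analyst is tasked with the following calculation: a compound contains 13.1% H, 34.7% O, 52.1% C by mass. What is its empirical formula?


Assume 100 g sample. Moles of each element:
  H: 13.1/1.008 = 12.996 mol
  O: 34.7/16.0 = 2.169 mol
  C: 52.1/12.01 = 4.338 mol
Divide by smallest (2.169):
  H: 12.996/2.169 = 5.99
  O: 2.169/2.169 = 1.0
  C: 4.338/2.169 = 2.0
Empirical formula: C2H6O

C2H6O


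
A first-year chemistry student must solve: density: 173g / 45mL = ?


ρ = mass/volume
= 173/45
= 3.844 g/mL

3.844 g/mL


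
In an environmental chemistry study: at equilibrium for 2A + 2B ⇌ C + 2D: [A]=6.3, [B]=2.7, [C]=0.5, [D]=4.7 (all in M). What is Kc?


Kc = [C][D]^2/([A]^2[B]^2)
= (0.5^1 × 4.7^2)/(6.3^2 × 2.7^2)
= 11.045/289.3401
= 0.03817

0.03817


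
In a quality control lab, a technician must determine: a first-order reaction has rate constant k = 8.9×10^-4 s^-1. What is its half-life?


t½ = ln2/k = 0.693147/(8.9×10^-4 s^-1)
= 778.8 s

778.8 s


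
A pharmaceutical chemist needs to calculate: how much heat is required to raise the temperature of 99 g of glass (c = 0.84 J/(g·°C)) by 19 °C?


q = mcΔT = 99 × 0.84 × 19
= 1580.04 J

1580.04 J


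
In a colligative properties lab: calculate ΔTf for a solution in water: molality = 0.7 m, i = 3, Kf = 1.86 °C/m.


ΔTf = Kf × m × i
= 1.86 × 0.7 × 3
= 3.906 °C

3.906 °C


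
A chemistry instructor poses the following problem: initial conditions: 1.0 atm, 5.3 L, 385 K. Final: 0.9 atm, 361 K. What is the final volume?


P1V1/T1 = P2V2/T2
V2 = P1V1T2/(T1P2)
= 1.0×5.3×361/(385×0.9)
= 5.522 L

5.522 L


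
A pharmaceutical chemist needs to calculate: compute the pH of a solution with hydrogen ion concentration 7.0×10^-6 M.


pH = -log10([H+]) = -log10(7.0×10^-6)
= 6 - log10(7.0)
= 6 - 0.85
= 5.15

5.15


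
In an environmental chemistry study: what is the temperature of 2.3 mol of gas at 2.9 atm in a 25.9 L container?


PV = nRT  (R = 0.08206 L·atm/(mol·K))
T = PV/(nR) = 2.9×25.9/(2.3×0.08206)
= 75.11/0.188738
= 397.96 K

397.96 K


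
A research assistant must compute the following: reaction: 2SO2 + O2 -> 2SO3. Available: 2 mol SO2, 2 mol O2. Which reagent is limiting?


Mole ratio available / coefficient:
  SO2: 2/2 = 1.000
  O2: 2/1 = 2.000
Smaller ratio is limiting.

SO2


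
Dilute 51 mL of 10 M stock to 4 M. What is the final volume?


C1V1 = C2V2
10 × 51 = 4 × V2
V2 = 510/4 = 127.5 mL

127.5 mL


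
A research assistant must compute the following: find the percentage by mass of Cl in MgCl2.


M(MgCl2) = 1×24.31 + 2×35.45 = 95.21 g/mol
Mass of Cl = 2 × 35.45 = 70.90 g/mol
% Cl = 70.90/95.21 × 100 = 74.47%

74.47%


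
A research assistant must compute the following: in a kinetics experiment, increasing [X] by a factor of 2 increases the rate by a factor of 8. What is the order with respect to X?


rate ∝ [X]^n
2^n = 8 → n = 3
Order in X: 3

3


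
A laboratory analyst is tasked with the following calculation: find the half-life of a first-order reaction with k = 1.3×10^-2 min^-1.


t½ = ln2/k = 0.693147/(1.3×10^-2 min^-1)
= 53.32 min

53.32 min


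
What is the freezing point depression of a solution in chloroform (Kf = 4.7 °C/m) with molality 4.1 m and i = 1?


ΔTf = Kf × m × i
= 4.7 × 4.1 × 1
= 19.27 °C

19.27 °C


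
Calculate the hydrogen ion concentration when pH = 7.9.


[H+] = 10^(-pH) = 10^(-7.9)
= 1.26×10^-8 M

1.26×10^-8 M


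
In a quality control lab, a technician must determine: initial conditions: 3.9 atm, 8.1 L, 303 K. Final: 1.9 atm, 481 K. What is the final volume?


P1V1/T1 = P2V2/T2
V2 = P1V1T2/(T1P2)
= 3.9×8.1×481/(303×1.9)
= 26.394 L

26.394 L


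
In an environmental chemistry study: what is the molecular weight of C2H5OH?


M(C2H5OH) = 2×12.01 + 6×1.008 + 1×16.0
= 24.02 + 6.05 + 16.0
= 46.07 g/mol

46.07 g/mol


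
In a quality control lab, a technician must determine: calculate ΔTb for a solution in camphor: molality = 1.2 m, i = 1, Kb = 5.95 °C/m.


ΔTb = Kb × m × i
= 5.95 × 1.2 × 1
= 7.14 °C

7.14 °C


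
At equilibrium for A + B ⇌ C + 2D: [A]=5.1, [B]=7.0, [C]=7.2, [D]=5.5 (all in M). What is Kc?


Kc = [C][D]^2/([A][B])
= (7.2^1 × 5.5^2)/(5.1^1 × 7.0^1)
= 217.8/35.7
= 6.101

6.101


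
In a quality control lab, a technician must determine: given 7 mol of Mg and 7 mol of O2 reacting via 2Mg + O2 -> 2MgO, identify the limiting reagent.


Mole ratio available / coefficient:
  Mg: 7/2 = 3.500
  O2: 7/1 = 7.000
Smaller ratio is limiting.

Mg


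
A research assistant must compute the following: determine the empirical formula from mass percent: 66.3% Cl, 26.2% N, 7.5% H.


Assume 100 g sample. Moles of each element:
  Cl: 66.3/35.45 = 1.87 mol
  N: 26.2/14.01 = 1.87 mol
  H: 7.5/1.008 = 7.44 mol
Divide by smallest (1.87):
  Cl: 1.87/1.87 = 1.0
  N: 1.87/1.87 = 1.0
  H: 7.44/1.87 = 3.98
Empirical formula: NH4Cl

NH4Cl


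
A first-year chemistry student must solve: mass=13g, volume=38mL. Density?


ρ = mass/volume
= 13/38
= 0.342 g/mL

0.342 g/mL


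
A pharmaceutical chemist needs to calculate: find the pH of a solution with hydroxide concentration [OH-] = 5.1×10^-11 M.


pOH = -log10([OH-]) = -log10(5.1×10^-11)
= 11 - log10(5.1) = 10.29
pH = 14 - pOH = 14 - 10.29 = 3.71

3.71


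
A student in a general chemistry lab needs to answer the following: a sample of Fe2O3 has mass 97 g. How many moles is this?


M(Fe2O3) = 159.7 g/mol
n = mass/M = 97/159.7 = 0.6074 mol

0.6074 mol


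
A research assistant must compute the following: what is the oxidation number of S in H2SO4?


2(+1) + x + 4(-2) = 0, so x = +6
Oxidation number: +6

+6


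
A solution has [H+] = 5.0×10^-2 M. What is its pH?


pH = -log10([H+]) = -log10(5.0×10^-2)
= 2 - log10(5.0)
= 2 - 0.7
= 1.3

1.3


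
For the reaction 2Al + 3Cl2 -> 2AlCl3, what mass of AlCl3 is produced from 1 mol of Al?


Mole ratio AlCl3:Al = 2:2
n(AlCl3) = 1 × 2/2 = 1.000 mol
mass = 1.000 × 133.33 = 133.33 g

133.33 g


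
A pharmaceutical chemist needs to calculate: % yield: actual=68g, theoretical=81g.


% yield = actual/theoretical × 100
= 68/81 × 100
= 83.95%

83.95%


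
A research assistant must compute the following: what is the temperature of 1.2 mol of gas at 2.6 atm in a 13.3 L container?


PV = nRT  (R = 0.08206 L·atm/(mol·K))
T = PV/(nR) = 2.6×13.3/(1.2×0.08206)
= 34.58/0.098472
= 351.17 K

351.17 K


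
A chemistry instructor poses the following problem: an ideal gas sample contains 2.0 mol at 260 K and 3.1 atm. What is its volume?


PV = nRT  (R = 0.08206 L·atm/(mol·K))
V = nRT/P = 2.0×0.08206×260/3.1
= 13.765 L

13.765 L


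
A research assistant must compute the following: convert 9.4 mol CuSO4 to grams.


M(CuSO4) = 159.62 g/mol
mass = n × M = 9.4 × 159.62 = 1500.43 g

1500.43 g


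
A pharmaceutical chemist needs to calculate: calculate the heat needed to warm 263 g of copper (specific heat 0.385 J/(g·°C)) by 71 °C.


q = mcΔT = 263 × 0.385 × 71
= 7189.11 J

7189.11 J


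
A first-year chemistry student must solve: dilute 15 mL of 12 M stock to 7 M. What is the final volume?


C1V1 = C2V2
12 × 15 = 7 × V2
V2 = 180/7 = 25.71 mL

25.71 mL


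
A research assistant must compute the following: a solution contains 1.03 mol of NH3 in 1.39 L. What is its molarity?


M = n/V = 1.03/1.39 = 0.741 mol/L

0.741 M


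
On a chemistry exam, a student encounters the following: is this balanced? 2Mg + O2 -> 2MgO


Equation: 2Mg + O2 -> 2MgO
Check atoms: Mg: 2=2, O: 2=2
Balanced

Yes, balanced


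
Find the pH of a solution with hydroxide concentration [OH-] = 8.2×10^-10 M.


pOH = -log10([OH-]) = -log10(8.2×10^-10)
= 10 - log10(8.2) = 9.09
pH = 14 - pOH = 14 - 9.09 = 4.91

4.91


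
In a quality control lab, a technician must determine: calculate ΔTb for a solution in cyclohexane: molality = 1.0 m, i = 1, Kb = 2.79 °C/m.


ΔTb = Kb × m × i
= 2.79 × 1.0 × 1
= 2.79 °C

2.79 °C


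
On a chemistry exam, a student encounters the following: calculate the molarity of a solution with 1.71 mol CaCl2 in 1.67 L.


M = n/V = 1.71/1.67 = 1.024 mol/L

1.024 M


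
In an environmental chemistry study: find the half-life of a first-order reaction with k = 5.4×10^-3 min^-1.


t½ = ln2/k = 0.693147/(5.4×10^-3 min^-1)
= 128.4 min

128.4 min


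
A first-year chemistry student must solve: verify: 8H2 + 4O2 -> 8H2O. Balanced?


Equation: 8H2 + 4O2 -> 8H2O
Check atoms: H: 16=16, O: 8=8
Balanced

Yes, balanced


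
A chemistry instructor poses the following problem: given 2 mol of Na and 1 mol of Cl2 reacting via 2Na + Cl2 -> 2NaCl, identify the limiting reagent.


Mole ratio available / coefficient:
  Na: 2/2 = 1.000
  Cl2: 1/1 = 1.000
Smaller ratio is limiting.

neither (stoichiometric); Na and Cl2 are fully consumed


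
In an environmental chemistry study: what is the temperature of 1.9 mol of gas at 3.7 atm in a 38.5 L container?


PV = nRT  (R = 0.08206 L·atm/(mol·K))
T = PV/(nR) = 3.7×38.5/(1.9×0.08206)
= 142.45/0.155914
= 913.64 K

913.64 K


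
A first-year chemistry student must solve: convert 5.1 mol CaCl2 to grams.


M(CaCl2) = 110.98 g/mol
mass = n × M = 5.1 × 110.98 = 566.00 g

566.00 g


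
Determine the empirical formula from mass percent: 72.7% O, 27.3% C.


Assume 100 g sample. Moles of each element:
  O: 72.7/16.0 = 4.544 mol
  C: 27.3/12.01 = 2.273 mol
Divide by smallest (2.273):
  O: 4.544/2.273 = 2.0
  C: 2.273/2.273 = 1.0
Empirical formula: CO2

CO2


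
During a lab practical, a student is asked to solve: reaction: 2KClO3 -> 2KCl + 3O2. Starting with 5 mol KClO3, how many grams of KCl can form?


Mole ratio KCl:KClO3 = 2:2
n(KCl) = 5 × 2/2 = 5.000 mol
mass = 5.000 × 74.55 = 372.75 g

372.75 g


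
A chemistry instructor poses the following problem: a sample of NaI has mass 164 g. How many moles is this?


M(NaI) = 149.89 g/mol
n = mass/M = 164/149.89 = 1.0941 mol

1.0941 mol


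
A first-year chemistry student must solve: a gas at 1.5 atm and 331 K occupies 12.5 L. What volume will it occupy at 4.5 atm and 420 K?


P1V1/T1 = P2V2/T2
V2 = P1V1T2/(T1P2)
= 1.5×12.5×420/(331×4.5)
= 5.287 L

5.287 L


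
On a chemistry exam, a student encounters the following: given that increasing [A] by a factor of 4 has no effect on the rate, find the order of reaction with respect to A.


rate ∝ [A]^n
rate ∝ [A]^0
Order in A: 0

0


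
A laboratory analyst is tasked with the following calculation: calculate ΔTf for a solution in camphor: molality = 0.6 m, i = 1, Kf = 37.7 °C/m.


ΔTf = Kf × m × i
= 37.7 × 0.6 × 1
= 22.62 °C

22.62 °C


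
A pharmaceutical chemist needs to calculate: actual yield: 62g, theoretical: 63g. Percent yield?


% yield = actual/theoretical × 100
= 62/63 × 100
= 98.41%

98.41%


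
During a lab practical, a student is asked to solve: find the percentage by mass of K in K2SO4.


M(K2SO4) = 2×39.1 + 1×32.07 + 4×16.0 = 174.27 g/mol
Mass of K = 2 × 39.1 = 78.20 g/mol
% K = 78.20/174.27 × 100 = 44.87%

44.87%


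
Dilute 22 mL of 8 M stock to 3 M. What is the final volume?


C1V1 = C2V2
8 × 22 = 3 × V2
V2 = 176/3 = 58.67 mL

58.67 mL


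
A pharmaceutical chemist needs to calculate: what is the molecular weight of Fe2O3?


M(Fe2O3) = 2×55.85 + 3×16.0
= 111.7 + 48.0
= 159.7 g/mol

159.7 g/mol


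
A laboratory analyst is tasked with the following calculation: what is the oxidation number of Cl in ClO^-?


x + (-2) = -1, so x = +1
Oxidation number: +1

+1


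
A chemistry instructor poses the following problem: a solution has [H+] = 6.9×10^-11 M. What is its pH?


pH = -log10([H+]) = -log10(6.9×10^-11)
= 11 - log10(6.9)
= 11 - 0.84
= 10.16

10.16


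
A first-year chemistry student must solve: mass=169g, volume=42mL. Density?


ρ = mass/volume
= 169/42
= 4.024 g/mL

4.024 g/mL


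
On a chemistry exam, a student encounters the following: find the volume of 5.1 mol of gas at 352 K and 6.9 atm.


PV = nRT  (R = 0.08206 L·atm/(mol·K))
V = nRT/P = 5.1×0.08206×352/6.9
= 21.35 L

21.35 L


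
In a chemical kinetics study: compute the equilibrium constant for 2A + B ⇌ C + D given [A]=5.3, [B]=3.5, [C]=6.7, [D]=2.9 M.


Kc = [C][D]/([A]^2[B])
= (6.7^1 × 2.9^1)/(5.3^2 × 3.5^1)
= 19.43/98.315
= 0.1976

0.1976


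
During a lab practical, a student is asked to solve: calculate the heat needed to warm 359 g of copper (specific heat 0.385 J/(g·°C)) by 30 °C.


q = mcΔT = 359 × 0.385 × 30
= 4146.45 J

4146.45 J


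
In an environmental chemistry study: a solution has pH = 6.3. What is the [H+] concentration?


[H+] = 10^(-pH) = 10^(-6.3)
= 5.01×10^-7 M

5.01×10^-7 M


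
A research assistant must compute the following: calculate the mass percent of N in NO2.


M(NO2) = 1×14.01 + 2×16.0 = 46.01 g/mol
Mass of N = 1 × 14.01 = 14.01 g/mol
% N = 14.01/46.01 × 100 = 30.45%

30.45%


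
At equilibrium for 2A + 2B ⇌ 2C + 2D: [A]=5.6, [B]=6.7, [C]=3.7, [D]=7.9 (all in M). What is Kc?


Kc = [C]^2[D]^2/([A]^2[B]^2)
= (3.7^2 × 7.9^2)/(5.6^2 × 6.7^2)
= 854.3929/1407.7504
= 0.6069

0.6069


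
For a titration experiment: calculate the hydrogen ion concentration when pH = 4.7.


[H+] = 10^(-pH) = 10^(-4.7)
= 2.0×10^-5 M

2.0×10^-5 M


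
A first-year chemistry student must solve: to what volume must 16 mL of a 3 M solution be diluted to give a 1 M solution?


C1V1 = C2V2
3 × 16 = 1 × V2
V2 = 48/1 = 48.0 mL

48.0 mL


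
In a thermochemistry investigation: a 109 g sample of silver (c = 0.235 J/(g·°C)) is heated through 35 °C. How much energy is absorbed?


q = mcΔT = 109 × 0.235 × 35
= 896.53 J

896.53 J


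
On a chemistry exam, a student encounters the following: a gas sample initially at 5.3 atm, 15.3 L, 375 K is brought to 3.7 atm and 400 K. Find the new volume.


P1V1/T1 = P2V2/T2
V2 = P1V1T2/(T1P2)
= 5.3×15.3×400/(375×3.7)
= 23.377 L

23.377 L


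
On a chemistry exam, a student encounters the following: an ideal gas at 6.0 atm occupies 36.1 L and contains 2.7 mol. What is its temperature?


PV = nRT  (R = 0.08206 L·atm/(mol·K))
T = PV/(nR) = 6.0×36.1/(2.7×0.08206)
= 216.60/0.221562
= 977.60 K

977.60 K


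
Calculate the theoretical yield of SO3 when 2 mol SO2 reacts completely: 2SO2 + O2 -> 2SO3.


Mole ratio SO3:SO2 = 2:2
n(SO3) = 2 × 2/2 = 2.000 mol
mass = 2.000 × 80.07 = 160.14 g

160.14 g


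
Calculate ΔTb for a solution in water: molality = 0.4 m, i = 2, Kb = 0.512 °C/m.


ΔTb = Kb × m × i
= 0.512 × 0.4 × 2
= 0.4096 °C

0.4096 °C


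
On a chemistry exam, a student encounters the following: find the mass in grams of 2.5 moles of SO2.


M(SO2) = 64.07 g/mol
mass = n × M = 2.5 × 64.07 = 160.18 g

160.18 g


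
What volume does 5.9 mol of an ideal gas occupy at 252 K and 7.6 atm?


PV = nRT  (R = 0.08206 L·atm/(mol·K))
V = nRT/P = 5.9×0.08206×252/7.6
= 16.054 L

16.054 L


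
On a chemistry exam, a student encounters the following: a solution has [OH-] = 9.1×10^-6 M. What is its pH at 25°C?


pOH = -log10([OH-]) = -log10(9.1×10^-6)
= 6 - log10(9.1) = 5.04
pH = 14 - pOH = 14 - 5.04 = 8.96

8.96


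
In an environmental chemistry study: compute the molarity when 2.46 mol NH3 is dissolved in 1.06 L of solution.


M = n/V = 2.46/1.06 = 2.321 mol/L

2.321 M


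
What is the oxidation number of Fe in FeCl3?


x + 3(-1) = 0, so x = +3
Oxidation number: +3

+3


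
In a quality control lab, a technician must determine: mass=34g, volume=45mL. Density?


ρ = mass/volume
= 34/45
= 0.756 g/mL

0.756 g/mL


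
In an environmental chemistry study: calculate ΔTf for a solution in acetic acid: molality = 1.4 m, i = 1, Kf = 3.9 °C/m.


ΔTf = Kf × m × i
= 3.9 × 1.4 × 1
= 5.46 °C

5.46 °C


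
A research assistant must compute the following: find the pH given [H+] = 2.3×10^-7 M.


pH = -log10([H+]) = -log10(2.3×10^-7)
= 7 - log10(2.3)
= 7 - 0.36
= 6.64

6.64


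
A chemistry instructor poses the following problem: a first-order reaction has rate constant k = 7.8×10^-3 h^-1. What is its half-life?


t½ = ln2/k = 0.693147/(7.8×10^-3 h^-1)
= 88.87 h

88.87 h


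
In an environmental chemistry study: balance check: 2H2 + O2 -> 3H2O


Equation: 2H2 + O2 -> 3H2O
Check atoms: H: 4≠6, O: 2≠3
Not balanced

No, not balanced


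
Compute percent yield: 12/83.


% yield = actual/theoretical × 100
= 12/83 × 100
= 14.46%

14.46%


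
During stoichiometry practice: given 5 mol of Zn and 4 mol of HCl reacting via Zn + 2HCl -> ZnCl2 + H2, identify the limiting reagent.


Mole ratio available / coefficient:
  Zn: 5/1 = 5.000
  HCl: 4/2 = 2.000
Smaller ratio is limiting.

HCl


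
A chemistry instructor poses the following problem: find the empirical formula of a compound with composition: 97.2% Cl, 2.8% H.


Assume 100 g sample. Moles of each element:
  Cl: 97.2/35.45 = 2.742 mol
  H: 2.8/1.008 = 2.778 mol
Divide by smallest (2.742):
  Cl: 2.742/2.742 = 1.0
  H: 2.778/2.742 = 1.01
Empirical formula: HCl

HCl


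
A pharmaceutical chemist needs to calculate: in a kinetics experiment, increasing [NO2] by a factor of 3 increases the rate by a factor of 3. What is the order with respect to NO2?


rate ∝ [NO2]^n
3^n = 3 → n = 1
Order in NO2: 1

1


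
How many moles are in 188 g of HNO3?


M(HNO3) = 63.02 g/mol
n = mass/M = 188/63.02 = 2.9832 mol

2.9832 mol


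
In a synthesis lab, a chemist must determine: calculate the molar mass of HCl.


M(HCl) = 1×1.008 + 1×35.45
= 1.01 + 35.45
= 36.46 g/mol

36.46 g/mol


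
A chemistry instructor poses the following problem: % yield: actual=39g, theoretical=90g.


% yield = actual/theoretical × 100
= 39/90 × 100
= 43.33%

43.33%


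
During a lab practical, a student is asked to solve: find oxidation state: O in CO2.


O is usually -2
Oxidation number: -2

-2


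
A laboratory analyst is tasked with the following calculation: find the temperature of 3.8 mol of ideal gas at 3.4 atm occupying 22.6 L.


PV = nRT  (R = 0.08206 L·atm/(mol·K))
T = PV/(nR) = 3.4×22.6/(3.8×0.08206)
= 76.84/0.311828
= 246.42 K

246.42 K


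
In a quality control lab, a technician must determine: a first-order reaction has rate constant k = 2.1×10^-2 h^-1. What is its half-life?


t½ = ln2/k = 0.693147/(2.1×10^-2 h^-1)
= 33.01 h

33.01 h


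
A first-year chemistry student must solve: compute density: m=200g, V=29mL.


ρ = mass/volume
= 200/29
= 6.897 g/mL

6.897 g/mL


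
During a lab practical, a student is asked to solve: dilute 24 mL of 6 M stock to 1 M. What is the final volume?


C1V1 = C2V2
6 × 24 = 1 × V2
V2 = 144/1 = 144.0 mL

144.0 mL


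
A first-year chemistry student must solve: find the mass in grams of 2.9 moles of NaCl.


M(NaCl) = 58.44 g/mol
mass = n × M = 2.9 × 58.44 = 169.48 g

169.48 g


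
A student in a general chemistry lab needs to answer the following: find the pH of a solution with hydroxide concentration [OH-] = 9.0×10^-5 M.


pOH = -log10([OH-]) = -log10(9.0×10^-5)
= 5 - log10(9.0) = 4.05
pH = 14 - pOH = 14 - 4.05 = 9.95

9.95


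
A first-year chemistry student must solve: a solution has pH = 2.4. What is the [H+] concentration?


[H+] = 10^(-pH) = 10^(-2.4)
= 3.98×10^-3 M

3.98×10^-3 M


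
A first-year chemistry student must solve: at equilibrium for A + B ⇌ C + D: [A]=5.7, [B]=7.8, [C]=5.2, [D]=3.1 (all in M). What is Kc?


Kc = [C][D]/([A][B])
= (5.2^1 × 3.1^1)/(5.7^1 × 7.8^1)
= 16.12/44.46
= 0.3626

0.3626


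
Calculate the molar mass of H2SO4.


M(H2SO4) = 2×1.008 + 1×32.07 + 4×16.0
= 2.02 + 32.07 + 64.0
= 98.09 g/mol

98.09 g/mol


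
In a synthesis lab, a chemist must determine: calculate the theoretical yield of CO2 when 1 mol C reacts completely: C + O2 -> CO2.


Mole ratio CO2:C = 1:1
n(CO2) = 1 × 1/1 = 1.000 mol
mass = 1.000 × 44.01 = 44.01 g

44.01 g


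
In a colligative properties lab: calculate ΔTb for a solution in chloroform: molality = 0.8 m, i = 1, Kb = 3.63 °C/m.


ΔTb = Kb × m × i
= 3.63 × 0.8 × 1
= 2.904 °C

2.904 °C


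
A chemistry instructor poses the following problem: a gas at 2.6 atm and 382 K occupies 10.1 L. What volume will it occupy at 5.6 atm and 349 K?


P1V1/T1 = P2V2/T2
V2 = P1V1T2/(T1P2)
= 2.6×10.1×349/(382×5.6)
= 4.284 L

4.284 L


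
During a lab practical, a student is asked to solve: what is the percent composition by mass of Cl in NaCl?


M(NaCl) = 1×22.99 + 1×35.45 = 58.44 g/mol
Mass of Cl = 1 × 35.45 = 35.45 g/mol
% Cl = 35.45/58.44 × 100 = 60.66%

60.66%


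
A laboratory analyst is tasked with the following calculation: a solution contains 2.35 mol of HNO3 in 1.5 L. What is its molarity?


M = n/V = 2.35/1.5 = 1.567 mol/L

1.567 M


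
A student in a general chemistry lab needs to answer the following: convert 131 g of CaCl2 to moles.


M(CaCl2) = 110.98 g/mol
n = mass/M = 131/110.98 = 1.1804 mol

1.1804 mol


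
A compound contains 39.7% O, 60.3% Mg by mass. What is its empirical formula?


Assume 100 g sample. Moles of each element:
  O: 39.7/16.0 = 2.481 mol
  Mg: 60.3/24.31 = 2.48 mol
Divide by smallest (2.48):
  O: 2.481/2.48 = 1.0
  Mg: 2.48/2.48 = 1.0
Empirical formula: MgO

MgO


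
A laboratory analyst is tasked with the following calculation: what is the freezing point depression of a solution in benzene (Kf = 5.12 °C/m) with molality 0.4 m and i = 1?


ΔTf = Kf × m × i
= 5.12 × 0.4 × 1
= 2.048 °C

2.048 °C


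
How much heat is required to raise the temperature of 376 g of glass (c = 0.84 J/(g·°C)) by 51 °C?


q = mcΔT = 376 × 0.84 × 51
= 16107.84 J

16107.84 J


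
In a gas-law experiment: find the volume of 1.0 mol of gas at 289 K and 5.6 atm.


PV = nRT  (R = 0.08206 L·atm/(mol·K))
V = nRT/P = 1.0×0.08206×289/5.6
= 4.235 L

4.235 L


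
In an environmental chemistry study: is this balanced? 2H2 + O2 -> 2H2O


Equation: 2H2 + O2 -> 2H2O
Check atoms: H: 4=4, O: 2=2
Balanced

Yes, balanced


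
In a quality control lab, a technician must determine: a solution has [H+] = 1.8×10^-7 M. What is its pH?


pH = -log10([H+]) = -log10(1.8×10^-7)
= 7 - log10(1.8)
= 7 - 0.26
= 6.74

6.74


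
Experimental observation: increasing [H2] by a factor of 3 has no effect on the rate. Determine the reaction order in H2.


rate ∝ [H2]^n
rate ∝ [H2]^0
Order in H2: 0

0


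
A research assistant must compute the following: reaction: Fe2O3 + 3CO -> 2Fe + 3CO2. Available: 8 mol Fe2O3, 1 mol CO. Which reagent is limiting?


Mole ratio available / coefficient:
  Fe2O3: 8/1 = 8.000
  CO: 1/3 = 0.333
Smaller ratio is limiting.

CO


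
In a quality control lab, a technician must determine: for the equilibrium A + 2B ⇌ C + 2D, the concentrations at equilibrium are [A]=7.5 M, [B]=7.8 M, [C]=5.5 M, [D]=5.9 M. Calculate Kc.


Kc = [C][D]^2/([A][B]^2)
= (5.5^1 × 5.9^2)/(7.5^1 × 7.8^2)
= 191.455/456.3
= 0.4196

0.4196


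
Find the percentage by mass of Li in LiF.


M(LiF) = 1×6.94 + 1×19.0 = 25.94 g/mol
Mass of Li = 1 × 6.94 = 6.94 g/mol
% Li = 6.94/25.94 × 100 = 26.75%

26.75%


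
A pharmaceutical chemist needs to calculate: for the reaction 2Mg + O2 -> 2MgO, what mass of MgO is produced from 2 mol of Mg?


Mole ratio MgO:Mg = 2:2
n(MgO) = 2 × 2/2 = 2.000 mol
mass = 2.000 × 40.31 = 80.62 g

80.62 g


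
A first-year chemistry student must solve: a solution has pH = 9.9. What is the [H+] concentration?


[H+] = 10^(-pH) = 10^(-9.9)
= 1.26×10^-10 M

1.26×10^-10 M


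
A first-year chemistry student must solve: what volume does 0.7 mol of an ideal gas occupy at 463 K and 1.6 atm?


PV = nRT  (R = 0.08206 L·atm/(mol·K))
V = nRT/P = 0.7×0.08206×463/1.6
= 16.622 L

16.622 L


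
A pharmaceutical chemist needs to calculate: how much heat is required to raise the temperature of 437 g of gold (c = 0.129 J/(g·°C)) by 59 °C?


q = mcΔT = 437 × 0.129 × 59
= 3326.01 J

3326.01 J


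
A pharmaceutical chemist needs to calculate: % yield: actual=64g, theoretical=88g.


% yield = actual/theoretical × 100
= 64/88 × 100
= 72.73%

72.73%


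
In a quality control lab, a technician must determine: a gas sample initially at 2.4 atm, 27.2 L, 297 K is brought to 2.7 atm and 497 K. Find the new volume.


P1V1/T1 = P2V2/T2
V2 = P1V1T2/(T1P2)
= 2.4×27.2×497/(297×2.7)
= 40.459 L

40.459 L


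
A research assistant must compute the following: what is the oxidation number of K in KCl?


Group 1 metal: +1
Oxidation number: +1

+1


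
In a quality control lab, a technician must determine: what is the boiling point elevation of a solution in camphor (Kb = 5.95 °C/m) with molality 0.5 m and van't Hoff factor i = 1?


ΔTb = Kb × m × i
= 5.95 × 0.5 × 1
= 2.975 °C

2.975 °C


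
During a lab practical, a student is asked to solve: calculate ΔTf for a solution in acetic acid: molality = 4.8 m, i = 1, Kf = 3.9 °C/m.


ΔTf = Kf × m × i
= 3.9 × 4.8 × 1
= 18.72 °C

18.72 °C


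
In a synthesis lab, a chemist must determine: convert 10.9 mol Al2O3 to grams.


M(Al2O3) = 101.96 g/mol
mass = n × M = 10.9 × 101.96 = 1111.36 g

1111.36 g


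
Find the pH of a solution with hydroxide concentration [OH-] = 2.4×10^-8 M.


pOH = -log10([OH-]) = -log10(2.4×10^-8)
= 8 - log10(2.4) = 7.62
pH = 14 - pOH = 14 - 7.62 = 6.38

6.38


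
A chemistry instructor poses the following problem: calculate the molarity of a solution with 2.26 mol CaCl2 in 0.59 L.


M = n/V = 2.26/0.59 = 3.831 mol/L

3.831 M


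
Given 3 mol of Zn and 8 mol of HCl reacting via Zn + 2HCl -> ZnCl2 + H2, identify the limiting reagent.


Mole ratio available / coefficient:
  Zn: 3/1 = 3.000
  HCl: 8/2 = 4.000
Smaller ratio is limiting.

Zn


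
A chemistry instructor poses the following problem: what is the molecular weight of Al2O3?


M(Al2O3) = 2×26.98 + 3×16.0
= 53.96 + 48.0
= 101.96 g/mol

101.96 g/mol


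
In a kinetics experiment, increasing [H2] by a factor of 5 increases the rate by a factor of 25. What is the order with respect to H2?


rate ∝ [H2]^n
5^n = 25 → n = 2
Order in H2: 2

2


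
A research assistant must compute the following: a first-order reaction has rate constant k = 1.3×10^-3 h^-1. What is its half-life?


t½ = ln2/k = 0.693147/(1.3×10^-3 h^-1)
= 533.2 h

533.2 h


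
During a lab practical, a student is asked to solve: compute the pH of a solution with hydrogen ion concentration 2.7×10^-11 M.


pH = -log10([H+]) = -log10(2.7×10^-11)
= 11 - log10(2.7)
= 11 - 0.43
= 10.57

10.57


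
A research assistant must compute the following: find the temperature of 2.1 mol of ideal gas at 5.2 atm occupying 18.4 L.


PV = nRT  (R = 0.08206 L·atm/(mol·K))
T = PV/(nR) = 5.2×18.4/(2.1×0.08206)
= 95.68/0.172326
= 555.23 K

555.23 K


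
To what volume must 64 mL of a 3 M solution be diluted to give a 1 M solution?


C1V1 = C2V2
3 × 64 = 1 × V2
V2 = 192/1 = 192.0 mL

192.0 mL


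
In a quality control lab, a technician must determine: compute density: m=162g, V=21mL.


ρ = mass/volume
= 162/21
= 7.714 g/mL

7.714 g/mL


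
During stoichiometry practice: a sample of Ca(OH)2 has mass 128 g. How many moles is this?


M(Ca(OH)2) = 74.1 g/mol
n = mass/M = 128/74.1 = 1.7274 mol

1.7274 mol


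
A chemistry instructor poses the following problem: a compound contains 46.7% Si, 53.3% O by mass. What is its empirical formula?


Assume 100 g sample. Moles of each element:
  Si: 46.7/28.09 = 1.663 mol
  O: 53.3/16.0 = 3.331 mol
Divide by smallest (1.663):
  Si: 1.663/1.663 = 1.0
  O: 3.331/1.663 = 2.0
Empirical formula: SiO2

SiO2


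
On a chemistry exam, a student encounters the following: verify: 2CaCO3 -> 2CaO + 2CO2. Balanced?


Equation: 2CaCO3 -> 2CaO + 2CO2
Check atoms: C: 2=2, Ca: 2=2, O: 6=6
Balanced

Yes, balanced


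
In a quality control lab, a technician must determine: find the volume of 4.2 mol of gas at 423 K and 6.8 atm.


PV = nRT  (R = 0.08206 L·atm/(mol·K))
V = nRT/P = 4.2×0.08206×423/6.8
= 21.439 L

21.439 L


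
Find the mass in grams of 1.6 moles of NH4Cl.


M(NH4Cl) = 53.49 g/mol
mass = n × M = 1.6 × 53.49 = 85.58 g

85.58 g


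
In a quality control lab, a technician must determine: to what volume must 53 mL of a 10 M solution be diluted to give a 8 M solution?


C1V1 = C2V2
10 × 53 = 8 × V2
V2 = 530/8 = 66.25 mL

66.25 mL


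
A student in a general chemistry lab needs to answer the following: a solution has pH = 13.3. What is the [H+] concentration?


[H+] = 10^(-pH) = 10^(-13.3)
= 5.01×10^-14 M

5.01×10^-14 M


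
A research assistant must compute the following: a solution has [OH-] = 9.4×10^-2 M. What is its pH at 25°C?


pOH = -log10([OH-]) = -log10(9.4×10^-2)
= 2 - log10(9.4) = 1.03
pH = 14 - pOH = 14 - 1.03 = 12.97

12.97


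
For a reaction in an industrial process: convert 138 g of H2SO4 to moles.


M(H2SO4) = 98.09 g/mol
n = mass/M = 138/98.09 = 1.4069 mol

1.4069 mol


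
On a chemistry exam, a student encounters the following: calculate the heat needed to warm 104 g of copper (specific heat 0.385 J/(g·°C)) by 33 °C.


q = mcΔT = 104 × 0.385 × 33
= 1321.32 J

1321.32 J


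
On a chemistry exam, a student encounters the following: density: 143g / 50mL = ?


ρ = mass/volume
= 143/50
= 2.86 g/mL

2.86 g/mL


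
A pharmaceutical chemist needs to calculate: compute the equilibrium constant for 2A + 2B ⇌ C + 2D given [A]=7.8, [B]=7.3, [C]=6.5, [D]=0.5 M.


Kc = [C][D]^2/([A]^2[B]^2)
= (6.5^1 × 0.5^2)/(7.8^2 × 7.3^2)
= 1.625/3242.1636
= 5.012×10^-4

5.012×10^-4


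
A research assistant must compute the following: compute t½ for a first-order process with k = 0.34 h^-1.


t½ = ln2/k = 0.693147/(0.34 h^-1)
= 2.039 h

2.039 h


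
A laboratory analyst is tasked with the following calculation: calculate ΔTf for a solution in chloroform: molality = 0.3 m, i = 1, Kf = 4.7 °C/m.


ΔTf = Kf × m × i
= 4.7 × 0.3 × 1
= 1.41 °C

1.41 °C


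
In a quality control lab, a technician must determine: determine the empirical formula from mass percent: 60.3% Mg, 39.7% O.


Assume 100 g sample. Moles of each element:
  Mg: 60.3/24.31 = 2.48 mol
  O: 39.7/16.0 = 2.481 mol
Divide by smallest (2.48):
  Mg: 2.48/2.48 = 1.0
  O: 2.481/2.48 = 1.0
Empirical formula: MgO

MgO


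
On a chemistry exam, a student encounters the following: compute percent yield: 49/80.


% yield = actual/theoretical × 100
= 49/80 × 100
= 61.25%

61.25%


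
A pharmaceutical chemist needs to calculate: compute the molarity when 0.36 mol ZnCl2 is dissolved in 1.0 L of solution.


M = n/V = 0.36/1.0 = 0.360 mol/L

0.360 M


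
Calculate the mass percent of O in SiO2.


M(SiO2) = 1×28.09 + 2×16.0 = 60.09 g/mol
Mass of O = 2 × 16.0 = 32.00 g/mol
% O = 32.00/60.09 × 100 = 53.25%

53.25%


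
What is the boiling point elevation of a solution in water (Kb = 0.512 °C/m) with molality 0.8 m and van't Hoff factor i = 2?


ΔTb = Kb × m × i
= 0.512 × 0.8 × 2
= 0.8192 °C

0.8192 °C


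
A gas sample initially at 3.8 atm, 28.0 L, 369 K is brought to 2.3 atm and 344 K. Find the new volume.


P1V1/T1 = P2V2/T2
V2 = P1V1T2/(T1P2)
= 3.8×28.0×344/(369×2.3)
= 43.127 L

43.127 L


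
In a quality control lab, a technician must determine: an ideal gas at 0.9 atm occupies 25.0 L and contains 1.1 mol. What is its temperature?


PV = nRT  (R = 0.08206 L·atm/(mol·K))
T = PV/(nR) = 0.9×25.0/(1.1×0.08206)
= 22.50/0.090266
= 249.26 K

249.26 K


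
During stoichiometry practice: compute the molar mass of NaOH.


M(NaOH) = 1×22.99 + 1×16.0 + 1×1.008
= 22.99 + 16.0 + 1.01
= 40.0 g/mol

40.0 g/mol


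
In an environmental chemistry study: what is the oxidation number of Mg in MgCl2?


Group 2 metal: +2
Oxidation number: +2

+2


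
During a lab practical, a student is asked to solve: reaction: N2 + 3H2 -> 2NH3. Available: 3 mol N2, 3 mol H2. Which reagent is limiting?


Mole ratio available / coefficient:
  N2: 3/1 = 3.000
  H2: 3/3 = 1.000
Smaller ratio is limiting.

H2


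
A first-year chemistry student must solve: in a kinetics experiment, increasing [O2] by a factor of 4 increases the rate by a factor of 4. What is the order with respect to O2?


rate ∝ [O2]^n
4^n = 4 → n = 1
Order in O2: 1

1


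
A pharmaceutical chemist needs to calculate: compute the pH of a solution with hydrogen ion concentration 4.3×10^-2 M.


pH = -log10([H+]) = -log10(4.3×10^-2)
= 2 - log10(4.3)
= 2 - 0.63
= 1.37

1.37


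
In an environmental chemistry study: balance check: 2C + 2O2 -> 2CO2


Equation: 2C + 2O2 -> 2CO2
Check atoms: C: 2=2, O: 4=4
Balanced

Yes, balanced


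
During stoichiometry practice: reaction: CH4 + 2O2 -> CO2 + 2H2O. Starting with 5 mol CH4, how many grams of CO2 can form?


Mole ratio CO2:CH4 = 1:1
n(CO2) = 5 × 1/1 = 5.000 mol
mass = 5.000 × 44.01 = 220.05 g

220.05 g


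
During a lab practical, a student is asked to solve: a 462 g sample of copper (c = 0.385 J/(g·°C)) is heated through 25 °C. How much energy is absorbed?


q = mcΔT = 462 × 0.385 × 25
= 4446.75 J

4446.75 J


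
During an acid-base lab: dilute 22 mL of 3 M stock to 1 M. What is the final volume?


C1V1 = C2V2
3 × 22 = 1 × V2
V2 = 66/1 = 66.0 mL

66.0 mL


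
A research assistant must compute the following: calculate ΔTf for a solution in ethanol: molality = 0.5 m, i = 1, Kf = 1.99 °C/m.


ΔTf = Kf × m × i
= 1.99 × 0.5 × 1
= 0.995 °C

0.995 °C


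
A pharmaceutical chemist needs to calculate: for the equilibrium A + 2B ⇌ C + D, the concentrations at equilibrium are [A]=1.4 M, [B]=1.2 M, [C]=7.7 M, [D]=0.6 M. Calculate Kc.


Kc = [C][D]/([A][B]^2)
= (7.7^1 × 0.6^1)/(1.4^1 × 1.2^2)
= 4.62/2.016
= 2.292

2.292


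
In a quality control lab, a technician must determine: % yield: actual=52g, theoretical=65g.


% yield = actual/theoretical × 100
= 52/65 × 100
= 80.0%

80.0%


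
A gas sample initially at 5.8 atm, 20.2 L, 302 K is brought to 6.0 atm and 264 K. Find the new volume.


P1V1/T1 = P2V2/T2
V2 = P1V1T2/(T1P2)
= 5.8×20.2×264/(302×6.0)
= 17.07 L

17.07 L


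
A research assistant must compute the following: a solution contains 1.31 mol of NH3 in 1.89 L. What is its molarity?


M = n/V = 1.31/1.89 = 0.693 mol/L

0.693 M


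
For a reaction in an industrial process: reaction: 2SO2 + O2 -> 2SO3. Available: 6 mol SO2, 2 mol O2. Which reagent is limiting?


Mole ratio available / coefficient:
  SO2: 6/2 = 3.000
  O2: 2/1 = 2.000
Smaller ratio is limiting.

O2


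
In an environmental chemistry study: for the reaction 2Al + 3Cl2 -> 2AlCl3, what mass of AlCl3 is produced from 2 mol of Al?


Mole ratio AlCl3:Al = 2:2
n(AlCl3) = 2 × 2/2 = 2.000 mol
mass = 2.000 × 133.33 = 266.66 g

266.66 g


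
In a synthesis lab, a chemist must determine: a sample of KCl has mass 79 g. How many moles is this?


M(KCl) = 74.55 g/mol
n = mass/M = 79/74.55 = 1.0597 mol

1.0597 mol
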